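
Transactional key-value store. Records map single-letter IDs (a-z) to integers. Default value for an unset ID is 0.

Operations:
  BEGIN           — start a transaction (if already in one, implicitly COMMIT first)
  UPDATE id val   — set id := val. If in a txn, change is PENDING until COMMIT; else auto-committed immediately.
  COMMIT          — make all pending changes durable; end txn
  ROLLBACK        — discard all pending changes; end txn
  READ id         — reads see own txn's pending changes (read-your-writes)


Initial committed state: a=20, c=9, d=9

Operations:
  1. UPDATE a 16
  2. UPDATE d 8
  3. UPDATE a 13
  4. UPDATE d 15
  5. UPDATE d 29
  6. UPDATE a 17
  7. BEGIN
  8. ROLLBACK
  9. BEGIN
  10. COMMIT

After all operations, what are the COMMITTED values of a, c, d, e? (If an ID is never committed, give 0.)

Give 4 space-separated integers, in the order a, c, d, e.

Answer: 17 9 29 0

Derivation:
Initial committed: {a=20, c=9, d=9}
Op 1: UPDATE a=16 (auto-commit; committed a=16)
Op 2: UPDATE d=8 (auto-commit; committed d=8)
Op 3: UPDATE a=13 (auto-commit; committed a=13)
Op 4: UPDATE d=15 (auto-commit; committed d=15)
Op 5: UPDATE d=29 (auto-commit; committed d=29)
Op 6: UPDATE a=17 (auto-commit; committed a=17)
Op 7: BEGIN: in_txn=True, pending={}
Op 8: ROLLBACK: discarded pending []; in_txn=False
Op 9: BEGIN: in_txn=True, pending={}
Op 10: COMMIT: merged [] into committed; committed now {a=17, c=9, d=29}
Final committed: {a=17, c=9, d=29}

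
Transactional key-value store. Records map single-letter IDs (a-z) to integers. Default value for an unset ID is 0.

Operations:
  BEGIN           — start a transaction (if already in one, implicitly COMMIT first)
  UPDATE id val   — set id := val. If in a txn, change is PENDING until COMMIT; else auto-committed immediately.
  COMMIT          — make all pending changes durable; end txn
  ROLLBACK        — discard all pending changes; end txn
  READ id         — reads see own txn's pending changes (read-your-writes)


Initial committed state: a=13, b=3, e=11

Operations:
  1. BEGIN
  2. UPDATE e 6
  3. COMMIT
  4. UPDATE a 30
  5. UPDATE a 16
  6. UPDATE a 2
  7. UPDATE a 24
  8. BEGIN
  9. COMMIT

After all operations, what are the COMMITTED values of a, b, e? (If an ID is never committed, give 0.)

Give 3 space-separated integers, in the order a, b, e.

Answer: 24 3 6

Derivation:
Initial committed: {a=13, b=3, e=11}
Op 1: BEGIN: in_txn=True, pending={}
Op 2: UPDATE e=6 (pending; pending now {e=6})
Op 3: COMMIT: merged ['e'] into committed; committed now {a=13, b=3, e=6}
Op 4: UPDATE a=30 (auto-commit; committed a=30)
Op 5: UPDATE a=16 (auto-commit; committed a=16)
Op 6: UPDATE a=2 (auto-commit; committed a=2)
Op 7: UPDATE a=24 (auto-commit; committed a=24)
Op 8: BEGIN: in_txn=True, pending={}
Op 9: COMMIT: merged [] into committed; committed now {a=24, b=3, e=6}
Final committed: {a=24, b=3, e=6}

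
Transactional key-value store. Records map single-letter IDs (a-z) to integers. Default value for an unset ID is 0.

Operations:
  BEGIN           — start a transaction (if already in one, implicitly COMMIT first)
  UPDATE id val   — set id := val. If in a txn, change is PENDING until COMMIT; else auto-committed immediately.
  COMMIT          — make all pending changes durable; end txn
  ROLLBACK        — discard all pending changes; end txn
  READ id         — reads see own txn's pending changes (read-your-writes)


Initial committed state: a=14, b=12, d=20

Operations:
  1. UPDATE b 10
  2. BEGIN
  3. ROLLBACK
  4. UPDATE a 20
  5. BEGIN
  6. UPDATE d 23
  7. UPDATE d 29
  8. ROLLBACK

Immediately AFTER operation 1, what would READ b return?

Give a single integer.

Initial committed: {a=14, b=12, d=20}
Op 1: UPDATE b=10 (auto-commit; committed b=10)
After op 1: visible(b) = 10 (pending={}, committed={a=14, b=10, d=20})

Answer: 10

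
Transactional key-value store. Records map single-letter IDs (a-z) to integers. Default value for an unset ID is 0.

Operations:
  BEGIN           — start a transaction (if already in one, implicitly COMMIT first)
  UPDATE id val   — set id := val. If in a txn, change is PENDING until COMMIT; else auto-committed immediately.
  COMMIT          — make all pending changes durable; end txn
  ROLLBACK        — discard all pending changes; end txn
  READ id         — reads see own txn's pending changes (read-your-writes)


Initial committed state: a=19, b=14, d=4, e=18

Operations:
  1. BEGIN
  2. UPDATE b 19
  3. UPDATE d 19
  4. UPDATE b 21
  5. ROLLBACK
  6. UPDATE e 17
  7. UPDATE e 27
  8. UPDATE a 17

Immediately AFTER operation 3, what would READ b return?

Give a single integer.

Answer: 19

Derivation:
Initial committed: {a=19, b=14, d=4, e=18}
Op 1: BEGIN: in_txn=True, pending={}
Op 2: UPDATE b=19 (pending; pending now {b=19})
Op 3: UPDATE d=19 (pending; pending now {b=19, d=19})
After op 3: visible(b) = 19 (pending={b=19, d=19}, committed={a=19, b=14, d=4, e=18})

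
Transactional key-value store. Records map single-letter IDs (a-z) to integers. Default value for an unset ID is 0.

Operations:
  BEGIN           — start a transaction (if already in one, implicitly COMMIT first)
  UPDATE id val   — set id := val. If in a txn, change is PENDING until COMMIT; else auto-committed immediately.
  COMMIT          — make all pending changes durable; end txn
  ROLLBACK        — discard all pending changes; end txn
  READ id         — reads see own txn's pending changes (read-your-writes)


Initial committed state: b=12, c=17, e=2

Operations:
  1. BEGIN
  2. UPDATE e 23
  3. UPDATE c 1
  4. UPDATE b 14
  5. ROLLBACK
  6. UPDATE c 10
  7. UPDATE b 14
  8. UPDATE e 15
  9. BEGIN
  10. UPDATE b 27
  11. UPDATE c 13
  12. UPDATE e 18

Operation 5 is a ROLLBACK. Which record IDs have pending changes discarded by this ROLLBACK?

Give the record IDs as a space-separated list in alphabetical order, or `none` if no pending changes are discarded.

Initial committed: {b=12, c=17, e=2}
Op 1: BEGIN: in_txn=True, pending={}
Op 2: UPDATE e=23 (pending; pending now {e=23})
Op 3: UPDATE c=1 (pending; pending now {c=1, e=23})
Op 4: UPDATE b=14 (pending; pending now {b=14, c=1, e=23})
Op 5: ROLLBACK: discarded pending ['b', 'c', 'e']; in_txn=False
Op 6: UPDATE c=10 (auto-commit; committed c=10)
Op 7: UPDATE b=14 (auto-commit; committed b=14)
Op 8: UPDATE e=15 (auto-commit; committed e=15)
Op 9: BEGIN: in_txn=True, pending={}
Op 10: UPDATE b=27 (pending; pending now {b=27})
Op 11: UPDATE c=13 (pending; pending now {b=27, c=13})
Op 12: UPDATE e=18 (pending; pending now {b=27, c=13, e=18})
ROLLBACK at op 5 discards: ['b', 'c', 'e']

Answer: b c e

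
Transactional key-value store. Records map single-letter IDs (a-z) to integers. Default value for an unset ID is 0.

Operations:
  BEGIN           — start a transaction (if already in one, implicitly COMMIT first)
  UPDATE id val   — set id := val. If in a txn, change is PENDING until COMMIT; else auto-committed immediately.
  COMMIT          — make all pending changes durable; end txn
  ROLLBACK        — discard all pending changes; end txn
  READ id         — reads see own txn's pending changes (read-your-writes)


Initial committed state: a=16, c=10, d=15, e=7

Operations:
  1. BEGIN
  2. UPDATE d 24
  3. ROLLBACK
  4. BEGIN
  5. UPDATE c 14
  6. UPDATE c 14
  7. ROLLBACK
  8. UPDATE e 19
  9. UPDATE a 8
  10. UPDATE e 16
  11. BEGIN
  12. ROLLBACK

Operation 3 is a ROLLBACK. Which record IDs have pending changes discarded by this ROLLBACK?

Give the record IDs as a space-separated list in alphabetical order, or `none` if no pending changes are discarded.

Initial committed: {a=16, c=10, d=15, e=7}
Op 1: BEGIN: in_txn=True, pending={}
Op 2: UPDATE d=24 (pending; pending now {d=24})
Op 3: ROLLBACK: discarded pending ['d']; in_txn=False
Op 4: BEGIN: in_txn=True, pending={}
Op 5: UPDATE c=14 (pending; pending now {c=14})
Op 6: UPDATE c=14 (pending; pending now {c=14})
Op 7: ROLLBACK: discarded pending ['c']; in_txn=False
Op 8: UPDATE e=19 (auto-commit; committed e=19)
Op 9: UPDATE a=8 (auto-commit; committed a=8)
Op 10: UPDATE e=16 (auto-commit; committed e=16)
Op 11: BEGIN: in_txn=True, pending={}
Op 12: ROLLBACK: discarded pending []; in_txn=False
ROLLBACK at op 3 discards: ['d']

Answer: d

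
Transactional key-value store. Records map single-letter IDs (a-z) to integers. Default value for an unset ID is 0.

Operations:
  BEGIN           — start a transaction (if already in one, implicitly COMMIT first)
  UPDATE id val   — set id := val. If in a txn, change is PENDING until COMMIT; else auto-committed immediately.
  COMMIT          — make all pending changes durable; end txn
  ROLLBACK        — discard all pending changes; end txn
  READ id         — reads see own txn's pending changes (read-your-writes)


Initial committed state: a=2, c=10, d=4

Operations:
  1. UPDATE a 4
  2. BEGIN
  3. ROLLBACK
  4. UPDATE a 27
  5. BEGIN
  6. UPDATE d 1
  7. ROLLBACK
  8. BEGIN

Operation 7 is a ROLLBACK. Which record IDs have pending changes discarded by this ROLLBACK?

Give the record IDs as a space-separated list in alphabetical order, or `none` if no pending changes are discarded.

Initial committed: {a=2, c=10, d=4}
Op 1: UPDATE a=4 (auto-commit; committed a=4)
Op 2: BEGIN: in_txn=True, pending={}
Op 3: ROLLBACK: discarded pending []; in_txn=False
Op 4: UPDATE a=27 (auto-commit; committed a=27)
Op 5: BEGIN: in_txn=True, pending={}
Op 6: UPDATE d=1 (pending; pending now {d=1})
Op 7: ROLLBACK: discarded pending ['d']; in_txn=False
Op 8: BEGIN: in_txn=True, pending={}
ROLLBACK at op 7 discards: ['d']

Answer: d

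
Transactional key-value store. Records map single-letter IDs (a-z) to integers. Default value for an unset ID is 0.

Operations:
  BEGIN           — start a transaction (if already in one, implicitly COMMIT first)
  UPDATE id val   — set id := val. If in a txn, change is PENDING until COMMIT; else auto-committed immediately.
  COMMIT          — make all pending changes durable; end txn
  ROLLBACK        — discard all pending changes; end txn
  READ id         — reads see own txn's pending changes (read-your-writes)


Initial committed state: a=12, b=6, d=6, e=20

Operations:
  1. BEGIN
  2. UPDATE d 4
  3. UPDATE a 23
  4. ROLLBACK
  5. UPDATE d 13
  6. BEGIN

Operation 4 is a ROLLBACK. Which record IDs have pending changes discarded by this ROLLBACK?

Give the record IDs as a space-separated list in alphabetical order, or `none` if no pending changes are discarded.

Answer: a d

Derivation:
Initial committed: {a=12, b=6, d=6, e=20}
Op 1: BEGIN: in_txn=True, pending={}
Op 2: UPDATE d=4 (pending; pending now {d=4})
Op 3: UPDATE a=23 (pending; pending now {a=23, d=4})
Op 4: ROLLBACK: discarded pending ['a', 'd']; in_txn=False
Op 5: UPDATE d=13 (auto-commit; committed d=13)
Op 6: BEGIN: in_txn=True, pending={}
ROLLBACK at op 4 discards: ['a', 'd']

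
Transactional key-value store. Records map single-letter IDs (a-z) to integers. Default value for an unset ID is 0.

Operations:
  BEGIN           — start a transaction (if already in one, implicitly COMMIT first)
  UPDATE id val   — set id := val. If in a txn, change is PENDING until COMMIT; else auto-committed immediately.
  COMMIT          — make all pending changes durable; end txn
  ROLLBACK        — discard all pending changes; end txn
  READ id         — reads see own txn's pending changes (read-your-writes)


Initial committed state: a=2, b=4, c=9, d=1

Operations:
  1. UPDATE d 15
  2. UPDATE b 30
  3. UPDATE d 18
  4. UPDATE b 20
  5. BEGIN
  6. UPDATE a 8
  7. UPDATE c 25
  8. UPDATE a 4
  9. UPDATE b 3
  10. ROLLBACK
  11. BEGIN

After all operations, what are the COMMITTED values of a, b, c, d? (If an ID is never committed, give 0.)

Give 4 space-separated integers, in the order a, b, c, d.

Initial committed: {a=2, b=4, c=9, d=1}
Op 1: UPDATE d=15 (auto-commit; committed d=15)
Op 2: UPDATE b=30 (auto-commit; committed b=30)
Op 3: UPDATE d=18 (auto-commit; committed d=18)
Op 4: UPDATE b=20 (auto-commit; committed b=20)
Op 5: BEGIN: in_txn=True, pending={}
Op 6: UPDATE a=8 (pending; pending now {a=8})
Op 7: UPDATE c=25 (pending; pending now {a=8, c=25})
Op 8: UPDATE a=4 (pending; pending now {a=4, c=25})
Op 9: UPDATE b=3 (pending; pending now {a=4, b=3, c=25})
Op 10: ROLLBACK: discarded pending ['a', 'b', 'c']; in_txn=False
Op 11: BEGIN: in_txn=True, pending={}
Final committed: {a=2, b=20, c=9, d=18}

Answer: 2 20 9 18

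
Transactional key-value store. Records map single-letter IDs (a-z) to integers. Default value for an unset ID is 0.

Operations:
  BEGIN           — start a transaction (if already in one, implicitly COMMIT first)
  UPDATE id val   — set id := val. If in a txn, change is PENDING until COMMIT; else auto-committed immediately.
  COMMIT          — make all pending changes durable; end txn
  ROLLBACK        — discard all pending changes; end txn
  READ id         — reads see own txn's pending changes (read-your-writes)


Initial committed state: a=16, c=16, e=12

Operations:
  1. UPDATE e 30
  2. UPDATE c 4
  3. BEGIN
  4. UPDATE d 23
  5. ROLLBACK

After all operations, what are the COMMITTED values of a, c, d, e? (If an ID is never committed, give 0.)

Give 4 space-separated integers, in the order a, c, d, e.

Initial committed: {a=16, c=16, e=12}
Op 1: UPDATE e=30 (auto-commit; committed e=30)
Op 2: UPDATE c=4 (auto-commit; committed c=4)
Op 3: BEGIN: in_txn=True, pending={}
Op 4: UPDATE d=23 (pending; pending now {d=23})
Op 5: ROLLBACK: discarded pending ['d']; in_txn=False
Final committed: {a=16, c=4, e=30}

Answer: 16 4 0 30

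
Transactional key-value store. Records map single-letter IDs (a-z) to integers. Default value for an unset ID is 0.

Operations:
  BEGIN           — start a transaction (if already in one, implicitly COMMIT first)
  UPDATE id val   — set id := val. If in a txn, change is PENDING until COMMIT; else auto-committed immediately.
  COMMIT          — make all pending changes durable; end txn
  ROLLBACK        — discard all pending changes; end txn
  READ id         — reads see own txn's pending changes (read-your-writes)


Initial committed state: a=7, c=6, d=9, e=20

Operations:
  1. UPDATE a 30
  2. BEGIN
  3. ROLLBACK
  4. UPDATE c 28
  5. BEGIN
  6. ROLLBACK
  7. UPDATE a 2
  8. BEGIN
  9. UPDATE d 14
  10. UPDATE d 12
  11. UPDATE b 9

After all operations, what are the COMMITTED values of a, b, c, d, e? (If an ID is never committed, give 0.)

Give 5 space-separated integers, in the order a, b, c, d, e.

Initial committed: {a=7, c=6, d=9, e=20}
Op 1: UPDATE a=30 (auto-commit; committed a=30)
Op 2: BEGIN: in_txn=True, pending={}
Op 3: ROLLBACK: discarded pending []; in_txn=False
Op 4: UPDATE c=28 (auto-commit; committed c=28)
Op 5: BEGIN: in_txn=True, pending={}
Op 6: ROLLBACK: discarded pending []; in_txn=False
Op 7: UPDATE a=2 (auto-commit; committed a=2)
Op 8: BEGIN: in_txn=True, pending={}
Op 9: UPDATE d=14 (pending; pending now {d=14})
Op 10: UPDATE d=12 (pending; pending now {d=12})
Op 11: UPDATE b=9 (pending; pending now {b=9, d=12})
Final committed: {a=2, c=28, d=9, e=20}

Answer: 2 0 28 9 20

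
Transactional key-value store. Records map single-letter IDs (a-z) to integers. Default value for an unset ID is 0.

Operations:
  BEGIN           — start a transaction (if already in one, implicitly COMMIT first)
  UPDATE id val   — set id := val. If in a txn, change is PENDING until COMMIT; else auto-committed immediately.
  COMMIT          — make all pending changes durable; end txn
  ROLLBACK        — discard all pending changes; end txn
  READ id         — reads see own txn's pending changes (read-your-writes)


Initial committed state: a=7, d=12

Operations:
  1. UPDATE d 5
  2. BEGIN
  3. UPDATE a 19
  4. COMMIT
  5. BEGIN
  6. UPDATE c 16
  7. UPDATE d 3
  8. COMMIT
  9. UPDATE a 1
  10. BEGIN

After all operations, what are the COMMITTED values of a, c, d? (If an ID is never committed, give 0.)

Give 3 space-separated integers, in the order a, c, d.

Answer: 1 16 3

Derivation:
Initial committed: {a=7, d=12}
Op 1: UPDATE d=5 (auto-commit; committed d=5)
Op 2: BEGIN: in_txn=True, pending={}
Op 3: UPDATE a=19 (pending; pending now {a=19})
Op 4: COMMIT: merged ['a'] into committed; committed now {a=19, d=5}
Op 5: BEGIN: in_txn=True, pending={}
Op 6: UPDATE c=16 (pending; pending now {c=16})
Op 7: UPDATE d=3 (pending; pending now {c=16, d=3})
Op 8: COMMIT: merged ['c', 'd'] into committed; committed now {a=19, c=16, d=3}
Op 9: UPDATE a=1 (auto-commit; committed a=1)
Op 10: BEGIN: in_txn=True, pending={}
Final committed: {a=1, c=16, d=3}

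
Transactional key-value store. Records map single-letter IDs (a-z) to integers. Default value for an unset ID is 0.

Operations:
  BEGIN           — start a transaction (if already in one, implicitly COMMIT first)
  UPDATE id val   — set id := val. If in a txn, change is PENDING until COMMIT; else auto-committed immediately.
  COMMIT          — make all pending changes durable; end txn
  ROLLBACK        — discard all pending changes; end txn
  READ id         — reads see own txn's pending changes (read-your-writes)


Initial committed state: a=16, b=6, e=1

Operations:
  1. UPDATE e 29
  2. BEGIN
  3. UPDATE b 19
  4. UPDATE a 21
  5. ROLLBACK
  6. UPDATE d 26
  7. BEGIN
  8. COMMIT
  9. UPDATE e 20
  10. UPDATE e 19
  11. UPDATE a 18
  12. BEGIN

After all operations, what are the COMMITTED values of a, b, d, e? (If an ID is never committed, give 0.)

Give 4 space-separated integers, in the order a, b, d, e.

Answer: 18 6 26 19

Derivation:
Initial committed: {a=16, b=6, e=1}
Op 1: UPDATE e=29 (auto-commit; committed e=29)
Op 2: BEGIN: in_txn=True, pending={}
Op 3: UPDATE b=19 (pending; pending now {b=19})
Op 4: UPDATE a=21 (pending; pending now {a=21, b=19})
Op 5: ROLLBACK: discarded pending ['a', 'b']; in_txn=False
Op 6: UPDATE d=26 (auto-commit; committed d=26)
Op 7: BEGIN: in_txn=True, pending={}
Op 8: COMMIT: merged [] into committed; committed now {a=16, b=6, d=26, e=29}
Op 9: UPDATE e=20 (auto-commit; committed e=20)
Op 10: UPDATE e=19 (auto-commit; committed e=19)
Op 11: UPDATE a=18 (auto-commit; committed a=18)
Op 12: BEGIN: in_txn=True, pending={}
Final committed: {a=18, b=6, d=26, e=19}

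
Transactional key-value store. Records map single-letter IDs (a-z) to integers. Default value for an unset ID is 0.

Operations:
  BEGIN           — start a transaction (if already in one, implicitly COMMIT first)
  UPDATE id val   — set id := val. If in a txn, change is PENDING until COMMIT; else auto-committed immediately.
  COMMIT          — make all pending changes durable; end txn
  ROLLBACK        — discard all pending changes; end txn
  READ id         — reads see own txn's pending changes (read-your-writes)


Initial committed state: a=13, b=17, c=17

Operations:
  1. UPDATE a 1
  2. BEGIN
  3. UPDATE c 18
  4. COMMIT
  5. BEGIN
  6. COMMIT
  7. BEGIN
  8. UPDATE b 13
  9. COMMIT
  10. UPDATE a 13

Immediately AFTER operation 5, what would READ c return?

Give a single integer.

Initial committed: {a=13, b=17, c=17}
Op 1: UPDATE a=1 (auto-commit; committed a=1)
Op 2: BEGIN: in_txn=True, pending={}
Op 3: UPDATE c=18 (pending; pending now {c=18})
Op 4: COMMIT: merged ['c'] into committed; committed now {a=1, b=17, c=18}
Op 5: BEGIN: in_txn=True, pending={}
After op 5: visible(c) = 18 (pending={}, committed={a=1, b=17, c=18})

Answer: 18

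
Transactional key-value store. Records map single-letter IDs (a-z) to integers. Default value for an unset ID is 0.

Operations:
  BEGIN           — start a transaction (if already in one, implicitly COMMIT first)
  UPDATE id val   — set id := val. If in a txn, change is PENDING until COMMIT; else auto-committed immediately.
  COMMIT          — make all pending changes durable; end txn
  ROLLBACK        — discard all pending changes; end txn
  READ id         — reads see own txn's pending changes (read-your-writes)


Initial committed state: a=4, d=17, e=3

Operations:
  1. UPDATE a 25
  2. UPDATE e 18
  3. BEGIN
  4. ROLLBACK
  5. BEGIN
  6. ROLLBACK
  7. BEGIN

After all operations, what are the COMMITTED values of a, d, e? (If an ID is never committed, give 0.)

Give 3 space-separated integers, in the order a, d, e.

Answer: 25 17 18

Derivation:
Initial committed: {a=4, d=17, e=3}
Op 1: UPDATE a=25 (auto-commit; committed a=25)
Op 2: UPDATE e=18 (auto-commit; committed e=18)
Op 3: BEGIN: in_txn=True, pending={}
Op 4: ROLLBACK: discarded pending []; in_txn=False
Op 5: BEGIN: in_txn=True, pending={}
Op 6: ROLLBACK: discarded pending []; in_txn=False
Op 7: BEGIN: in_txn=True, pending={}
Final committed: {a=25, d=17, e=18}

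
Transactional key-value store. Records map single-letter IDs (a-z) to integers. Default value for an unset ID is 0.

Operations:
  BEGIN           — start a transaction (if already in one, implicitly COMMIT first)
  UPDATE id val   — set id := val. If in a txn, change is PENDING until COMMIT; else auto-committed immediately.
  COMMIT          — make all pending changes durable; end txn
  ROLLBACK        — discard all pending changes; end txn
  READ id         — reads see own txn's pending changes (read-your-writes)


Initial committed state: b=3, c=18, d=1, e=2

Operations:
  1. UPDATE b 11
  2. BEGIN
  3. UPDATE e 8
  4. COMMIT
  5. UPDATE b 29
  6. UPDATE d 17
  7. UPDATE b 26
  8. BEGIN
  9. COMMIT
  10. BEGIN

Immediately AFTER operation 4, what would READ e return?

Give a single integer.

Answer: 8

Derivation:
Initial committed: {b=3, c=18, d=1, e=2}
Op 1: UPDATE b=11 (auto-commit; committed b=11)
Op 2: BEGIN: in_txn=True, pending={}
Op 3: UPDATE e=8 (pending; pending now {e=8})
Op 4: COMMIT: merged ['e'] into committed; committed now {b=11, c=18, d=1, e=8}
After op 4: visible(e) = 8 (pending={}, committed={b=11, c=18, d=1, e=8})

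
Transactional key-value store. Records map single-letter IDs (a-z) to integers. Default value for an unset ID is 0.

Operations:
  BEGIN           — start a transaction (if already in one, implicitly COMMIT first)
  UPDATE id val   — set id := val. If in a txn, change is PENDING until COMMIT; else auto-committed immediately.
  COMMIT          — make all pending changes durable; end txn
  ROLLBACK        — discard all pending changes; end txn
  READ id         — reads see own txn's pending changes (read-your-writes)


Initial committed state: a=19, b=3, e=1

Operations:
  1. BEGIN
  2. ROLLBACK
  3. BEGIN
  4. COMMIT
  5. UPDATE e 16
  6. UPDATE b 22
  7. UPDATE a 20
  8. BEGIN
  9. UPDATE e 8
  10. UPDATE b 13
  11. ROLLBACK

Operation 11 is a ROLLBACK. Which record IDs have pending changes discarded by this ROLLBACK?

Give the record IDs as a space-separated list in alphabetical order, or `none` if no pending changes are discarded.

Answer: b e

Derivation:
Initial committed: {a=19, b=3, e=1}
Op 1: BEGIN: in_txn=True, pending={}
Op 2: ROLLBACK: discarded pending []; in_txn=False
Op 3: BEGIN: in_txn=True, pending={}
Op 4: COMMIT: merged [] into committed; committed now {a=19, b=3, e=1}
Op 5: UPDATE e=16 (auto-commit; committed e=16)
Op 6: UPDATE b=22 (auto-commit; committed b=22)
Op 7: UPDATE a=20 (auto-commit; committed a=20)
Op 8: BEGIN: in_txn=True, pending={}
Op 9: UPDATE e=8 (pending; pending now {e=8})
Op 10: UPDATE b=13 (pending; pending now {b=13, e=8})
Op 11: ROLLBACK: discarded pending ['b', 'e']; in_txn=False
ROLLBACK at op 11 discards: ['b', 'e']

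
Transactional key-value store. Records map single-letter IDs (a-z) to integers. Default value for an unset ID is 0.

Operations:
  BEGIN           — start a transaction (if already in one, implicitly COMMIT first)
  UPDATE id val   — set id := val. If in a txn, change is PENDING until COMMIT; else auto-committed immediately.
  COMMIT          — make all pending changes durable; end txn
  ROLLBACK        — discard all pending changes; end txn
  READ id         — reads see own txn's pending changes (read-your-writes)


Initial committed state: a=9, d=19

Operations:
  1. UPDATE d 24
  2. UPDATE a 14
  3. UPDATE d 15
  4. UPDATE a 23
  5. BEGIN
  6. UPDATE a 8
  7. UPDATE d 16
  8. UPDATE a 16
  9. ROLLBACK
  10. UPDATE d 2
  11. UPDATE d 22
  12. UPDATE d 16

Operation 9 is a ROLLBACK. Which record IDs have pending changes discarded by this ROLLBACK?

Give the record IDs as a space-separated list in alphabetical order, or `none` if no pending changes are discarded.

Initial committed: {a=9, d=19}
Op 1: UPDATE d=24 (auto-commit; committed d=24)
Op 2: UPDATE a=14 (auto-commit; committed a=14)
Op 3: UPDATE d=15 (auto-commit; committed d=15)
Op 4: UPDATE a=23 (auto-commit; committed a=23)
Op 5: BEGIN: in_txn=True, pending={}
Op 6: UPDATE a=8 (pending; pending now {a=8})
Op 7: UPDATE d=16 (pending; pending now {a=8, d=16})
Op 8: UPDATE a=16 (pending; pending now {a=16, d=16})
Op 9: ROLLBACK: discarded pending ['a', 'd']; in_txn=False
Op 10: UPDATE d=2 (auto-commit; committed d=2)
Op 11: UPDATE d=22 (auto-commit; committed d=22)
Op 12: UPDATE d=16 (auto-commit; committed d=16)
ROLLBACK at op 9 discards: ['a', 'd']

Answer: a d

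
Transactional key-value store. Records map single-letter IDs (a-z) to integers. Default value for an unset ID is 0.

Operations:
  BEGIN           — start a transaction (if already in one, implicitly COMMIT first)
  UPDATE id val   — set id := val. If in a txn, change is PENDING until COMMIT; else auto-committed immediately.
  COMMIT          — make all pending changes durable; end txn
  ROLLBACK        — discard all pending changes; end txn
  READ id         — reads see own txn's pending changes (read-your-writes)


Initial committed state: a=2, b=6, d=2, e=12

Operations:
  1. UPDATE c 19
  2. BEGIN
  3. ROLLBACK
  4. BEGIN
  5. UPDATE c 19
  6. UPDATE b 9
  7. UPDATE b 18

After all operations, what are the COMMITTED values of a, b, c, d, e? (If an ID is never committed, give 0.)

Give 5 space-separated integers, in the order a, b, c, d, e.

Initial committed: {a=2, b=6, d=2, e=12}
Op 1: UPDATE c=19 (auto-commit; committed c=19)
Op 2: BEGIN: in_txn=True, pending={}
Op 3: ROLLBACK: discarded pending []; in_txn=False
Op 4: BEGIN: in_txn=True, pending={}
Op 5: UPDATE c=19 (pending; pending now {c=19})
Op 6: UPDATE b=9 (pending; pending now {b=9, c=19})
Op 7: UPDATE b=18 (pending; pending now {b=18, c=19})
Final committed: {a=2, b=6, c=19, d=2, e=12}

Answer: 2 6 19 2 12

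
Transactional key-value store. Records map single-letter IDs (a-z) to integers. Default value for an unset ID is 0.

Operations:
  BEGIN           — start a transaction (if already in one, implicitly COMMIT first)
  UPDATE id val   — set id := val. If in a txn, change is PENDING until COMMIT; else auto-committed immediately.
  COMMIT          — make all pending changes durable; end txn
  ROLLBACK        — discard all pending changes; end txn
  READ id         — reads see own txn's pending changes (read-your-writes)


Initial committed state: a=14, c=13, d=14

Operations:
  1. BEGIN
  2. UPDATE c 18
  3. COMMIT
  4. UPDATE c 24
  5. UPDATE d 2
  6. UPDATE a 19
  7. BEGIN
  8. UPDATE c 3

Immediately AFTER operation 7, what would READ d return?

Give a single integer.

Answer: 2

Derivation:
Initial committed: {a=14, c=13, d=14}
Op 1: BEGIN: in_txn=True, pending={}
Op 2: UPDATE c=18 (pending; pending now {c=18})
Op 3: COMMIT: merged ['c'] into committed; committed now {a=14, c=18, d=14}
Op 4: UPDATE c=24 (auto-commit; committed c=24)
Op 5: UPDATE d=2 (auto-commit; committed d=2)
Op 6: UPDATE a=19 (auto-commit; committed a=19)
Op 7: BEGIN: in_txn=True, pending={}
After op 7: visible(d) = 2 (pending={}, committed={a=19, c=24, d=2})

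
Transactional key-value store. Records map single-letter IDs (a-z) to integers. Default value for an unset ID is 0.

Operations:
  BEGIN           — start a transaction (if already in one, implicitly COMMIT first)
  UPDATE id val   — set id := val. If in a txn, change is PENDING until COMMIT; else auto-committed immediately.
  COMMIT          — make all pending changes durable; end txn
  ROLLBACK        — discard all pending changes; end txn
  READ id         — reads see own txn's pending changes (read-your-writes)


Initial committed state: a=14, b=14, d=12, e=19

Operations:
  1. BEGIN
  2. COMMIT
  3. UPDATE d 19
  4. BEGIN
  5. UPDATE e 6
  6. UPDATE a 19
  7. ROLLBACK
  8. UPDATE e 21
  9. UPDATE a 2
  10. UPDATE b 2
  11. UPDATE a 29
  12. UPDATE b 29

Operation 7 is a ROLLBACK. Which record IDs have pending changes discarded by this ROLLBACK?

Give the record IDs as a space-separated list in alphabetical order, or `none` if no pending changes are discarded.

Initial committed: {a=14, b=14, d=12, e=19}
Op 1: BEGIN: in_txn=True, pending={}
Op 2: COMMIT: merged [] into committed; committed now {a=14, b=14, d=12, e=19}
Op 3: UPDATE d=19 (auto-commit; committed d=19)
Op 4: BEGIN: in_txn=True, pending={}
Op 5: UPDATE e=6 (pending; pending now {e=6})
Op 6: UPDATE a=19 (pending; pending now {a=19, e=6})
Op 7: ROLLBACK: discarded pending ['a', 'e']; in_txn=False
Op 8: UPDATE e=21 (auto-commit; committed e=21)
Op 9: UPDATE a=2 (auto-commit; committed a=2)
Op 10: UPDATE b=2 (auto-commit; committed b=2)
Op 11: UPDATE a=29 (auto-commit; committed a=29)
Op 12: UPDATE b=29 (auto-commit; committed b=29)
ROLLBACK at op 7 discards: ['a', 'e']

Answer: a e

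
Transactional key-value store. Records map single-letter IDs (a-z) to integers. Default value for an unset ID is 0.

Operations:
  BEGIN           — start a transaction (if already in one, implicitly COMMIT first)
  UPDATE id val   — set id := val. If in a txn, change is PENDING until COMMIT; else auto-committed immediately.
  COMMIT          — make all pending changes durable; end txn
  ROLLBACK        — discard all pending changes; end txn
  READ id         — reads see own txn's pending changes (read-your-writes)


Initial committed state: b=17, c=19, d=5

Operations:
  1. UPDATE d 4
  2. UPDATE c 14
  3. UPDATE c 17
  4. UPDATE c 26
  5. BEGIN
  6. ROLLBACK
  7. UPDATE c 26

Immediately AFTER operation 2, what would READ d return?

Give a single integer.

Answer: 4

Derivation:
Initial committed: {b=17, c=19, d=5}
Op 1: UPDATE d=4 (auto-commit; committed d=4)
Op 2: UPDATE c=14 (auto-commit; committed c=14)
After op 2: visible(d) = 4 (pending={}, committed={b=17, c=14, d=4})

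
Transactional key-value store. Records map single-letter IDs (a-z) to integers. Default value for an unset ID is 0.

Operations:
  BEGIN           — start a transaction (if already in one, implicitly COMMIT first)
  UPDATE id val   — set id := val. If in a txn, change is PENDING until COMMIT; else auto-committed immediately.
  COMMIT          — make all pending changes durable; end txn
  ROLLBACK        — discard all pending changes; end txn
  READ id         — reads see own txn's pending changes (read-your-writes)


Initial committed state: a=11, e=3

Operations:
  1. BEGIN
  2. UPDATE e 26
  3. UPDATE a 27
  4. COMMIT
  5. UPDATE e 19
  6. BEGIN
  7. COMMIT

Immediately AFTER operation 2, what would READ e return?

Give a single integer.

Answer: 26

Derivation:
Initial committed: {a=11, e=3}
Op 1: BEGIN: in_txn=True, pending={}
Op 2: UPDATE e=26 (pending; pending now {e=26})
After op 2: visible(e) = 26 (pending={e=26}, committed={a=11, e=3})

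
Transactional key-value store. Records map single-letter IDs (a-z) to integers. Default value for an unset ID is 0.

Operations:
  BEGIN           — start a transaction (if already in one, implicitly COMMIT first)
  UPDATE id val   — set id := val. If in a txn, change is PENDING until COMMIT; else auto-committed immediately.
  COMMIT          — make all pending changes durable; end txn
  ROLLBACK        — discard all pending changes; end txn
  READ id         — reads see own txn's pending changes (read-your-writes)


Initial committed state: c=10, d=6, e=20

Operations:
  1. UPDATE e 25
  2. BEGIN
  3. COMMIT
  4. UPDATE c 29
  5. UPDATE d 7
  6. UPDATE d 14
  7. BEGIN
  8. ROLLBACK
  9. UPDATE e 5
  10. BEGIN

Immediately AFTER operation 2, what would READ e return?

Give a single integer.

Initial committed: {c=10, d=6, e=20}
Op 1: UPDATE e=25 (auto-commit; committed e=25)
Op 2: BEGIN: in_txn=True, pending={}
After op 2: visible(e) = 25 (pending={}, committed={c=10, d=6, e=25})

Answer: 25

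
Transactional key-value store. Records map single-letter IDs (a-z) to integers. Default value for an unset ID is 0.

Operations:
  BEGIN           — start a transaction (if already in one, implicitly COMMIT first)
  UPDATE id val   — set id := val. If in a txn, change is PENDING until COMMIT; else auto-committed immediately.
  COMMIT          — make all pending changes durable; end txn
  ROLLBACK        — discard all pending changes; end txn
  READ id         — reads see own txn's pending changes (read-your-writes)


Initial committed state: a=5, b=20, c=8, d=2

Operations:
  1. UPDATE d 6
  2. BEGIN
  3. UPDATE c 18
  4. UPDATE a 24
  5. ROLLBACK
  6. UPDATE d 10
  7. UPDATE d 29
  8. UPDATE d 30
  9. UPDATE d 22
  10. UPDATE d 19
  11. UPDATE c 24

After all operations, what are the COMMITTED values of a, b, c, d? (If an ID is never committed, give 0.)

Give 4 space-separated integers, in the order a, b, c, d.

Answer: 5 20 24 19

Derivation:
Initial committed: {a=5, b=20, c=8, d=2}
Op 1: UPDATE d=6 (auto-commit; committed d=6)
Op 2: BEGIN: in_txn=True, pending={}
Op 3: UPDATE c=18 (pending; pending now {c=18})
Op 4: UPDATE a=24 (pending; pending now {a=24, c=18})
Op 5: ROLLBACK: discarded pending ['a', 'c']; in_txn=False
Op 6: UPDATE d=10 (auto-commit; committed d=10)
Op 7: UPDATE d=29 (auto-commit; committed d=29)
Op 8: UPDATE d=30 (auto-commit; committed d=30)
Op 9: UPDATE d=22 (auto-commit; committed d=22)
Op 10: UPDATE d=19 (auto-commit; committed d=19)
Op 11: UPDATE c=24 (auto-commit; committed c=24)
Final committed: {a=5, b=20, c=24, d=19}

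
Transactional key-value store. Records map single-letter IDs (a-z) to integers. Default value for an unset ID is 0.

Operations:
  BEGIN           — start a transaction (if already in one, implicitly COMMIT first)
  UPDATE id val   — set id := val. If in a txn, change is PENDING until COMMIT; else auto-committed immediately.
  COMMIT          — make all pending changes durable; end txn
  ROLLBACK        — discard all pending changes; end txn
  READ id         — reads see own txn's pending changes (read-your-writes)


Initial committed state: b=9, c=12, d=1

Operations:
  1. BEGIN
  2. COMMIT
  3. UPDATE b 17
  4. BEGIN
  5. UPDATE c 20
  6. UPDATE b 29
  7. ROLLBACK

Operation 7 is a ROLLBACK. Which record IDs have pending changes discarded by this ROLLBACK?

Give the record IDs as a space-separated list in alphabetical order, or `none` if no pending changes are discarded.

Answer: b c

Derivation:
Initial committed: {b=9, c=12, d=1}
Op 1: BEGIN: in_txn=True, pending={}
Op 2: COMMIT: merged [] into committed; committed now {b=9, c=12, d=1}
Op 3: UPDATE b=17 (auto-commit; committed b=17)
Op 4: BEGIN: in_txn=True, pending={}
Op 5: UPDATE c=20 (pending; pending now {c=20})
Op 6: UPDATE b=29 (pending; pending now {b=29, c=20})
Op 7: ROLLBACK: discarded pending ['b', 'c']; in_txn=False
ROLLBACK at op 7 discards: ['b', 'c']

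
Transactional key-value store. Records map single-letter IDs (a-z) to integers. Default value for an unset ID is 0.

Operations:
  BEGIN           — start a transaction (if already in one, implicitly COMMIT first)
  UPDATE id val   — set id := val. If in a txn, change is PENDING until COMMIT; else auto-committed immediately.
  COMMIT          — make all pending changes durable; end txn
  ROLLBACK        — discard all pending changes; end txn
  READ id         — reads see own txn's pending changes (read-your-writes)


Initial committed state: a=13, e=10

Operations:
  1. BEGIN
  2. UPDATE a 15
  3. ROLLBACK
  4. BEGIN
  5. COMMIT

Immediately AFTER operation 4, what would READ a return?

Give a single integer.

Answer: 13

Derivation:
Initial committed: {a=13, e=10}
Op 1: BEGIN: in_txn=True, pending={}
Op 2: UPDATE a=15 (pending; pending now {a=15})
Op 3: ROLLBACK: discarded pending ['a']; in_txn=False
Op 4: BEGIN: in_txn=True, pending={}
After op 4: visible(a) = 13 (pending={}, committed={a=13, e=10})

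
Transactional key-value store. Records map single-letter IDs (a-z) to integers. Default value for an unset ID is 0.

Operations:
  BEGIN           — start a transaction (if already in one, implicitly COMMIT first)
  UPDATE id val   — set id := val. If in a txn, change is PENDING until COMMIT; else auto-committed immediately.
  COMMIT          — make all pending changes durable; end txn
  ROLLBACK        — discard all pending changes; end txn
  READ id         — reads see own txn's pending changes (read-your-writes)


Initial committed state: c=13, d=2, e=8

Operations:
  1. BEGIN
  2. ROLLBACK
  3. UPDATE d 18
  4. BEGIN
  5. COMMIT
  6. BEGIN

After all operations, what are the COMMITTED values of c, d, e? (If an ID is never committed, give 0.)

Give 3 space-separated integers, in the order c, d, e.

Initial committed: {c=13, d=2, e=8}
Op 1: BEGIN: in_txn=True, pending={}
Op 2: ROLLBACK: discarded pending []; in_txn=False
Op 3: UPDATE d=18 (auto-commit; committed d=18)
Op 4: BEGIN: in_txn=True, pending={}
Op 5: COMMIT: merged [] into committed; committed now {c=13, d=18, e=8}
Op 6: BEGIN: in_txn=True, pending={}
Final committed: {c=13, d=18, e=8}

Answer: 13 18 8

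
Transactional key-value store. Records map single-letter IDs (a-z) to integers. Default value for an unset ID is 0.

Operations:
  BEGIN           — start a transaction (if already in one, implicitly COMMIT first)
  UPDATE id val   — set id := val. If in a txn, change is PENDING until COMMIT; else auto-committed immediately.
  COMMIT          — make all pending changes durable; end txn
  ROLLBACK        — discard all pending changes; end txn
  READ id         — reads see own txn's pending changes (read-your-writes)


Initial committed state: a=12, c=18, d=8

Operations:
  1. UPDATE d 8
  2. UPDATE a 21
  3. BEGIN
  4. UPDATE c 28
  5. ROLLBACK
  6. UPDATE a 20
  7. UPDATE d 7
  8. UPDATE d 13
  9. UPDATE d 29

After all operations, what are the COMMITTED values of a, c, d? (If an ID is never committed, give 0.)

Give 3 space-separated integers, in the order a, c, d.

Initial committed: {a=12, c=18, d=8}
Op 1: UPDATE d=8 (auto-commit; committed d=8)
Op 2: UPDATE a=21 (auto-commit; committed a=21)
Op 3: BEGIN: in_txn=True, pending={}
Op 4: UPDATE c=28 (pending; pending now {c=28})
Op 5: ROLLBACK: discarded pending ['c']; in_txn=False
Op 6: UPDATE a=20 (auto-commit; committed a=20)
Op 7: UPDATE d=7 (auto-commit; committed d=7)
Op 8: UPDATE d=13 (auto-commit; committed d=13)
Op 9: UPDATE d=29 (auto-commit; committed d=29)
Final committed: {a=20, c=18, d=29}

Answer: 20 18 29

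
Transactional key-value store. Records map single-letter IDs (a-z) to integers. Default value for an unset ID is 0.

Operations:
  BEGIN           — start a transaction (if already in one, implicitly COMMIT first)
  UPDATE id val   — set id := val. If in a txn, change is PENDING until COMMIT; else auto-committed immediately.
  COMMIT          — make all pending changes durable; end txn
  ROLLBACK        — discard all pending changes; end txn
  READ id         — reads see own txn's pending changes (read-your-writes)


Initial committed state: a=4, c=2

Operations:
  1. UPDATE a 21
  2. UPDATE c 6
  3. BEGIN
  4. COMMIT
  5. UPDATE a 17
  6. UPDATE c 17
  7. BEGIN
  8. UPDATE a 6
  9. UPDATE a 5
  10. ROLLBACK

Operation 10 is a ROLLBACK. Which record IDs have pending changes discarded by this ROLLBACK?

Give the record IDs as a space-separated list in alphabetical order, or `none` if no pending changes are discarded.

Initial committed: {a=4, c=2}
Op 1: UPDATE a=21 (auto-commit; committed a=21)
Op 2: UPDATE c=6 (auto-commit; committed c=6)
Op 3: BEGIN: in_txn=True, pending={}
Op 4: COMMIT: merged [] into committed; committed now {a=21, c=6}
Op 5: UPDATE a=17 (auto-commit; committed a=17)
Op 6: UPDATE c=17 (auto-commit; committed c=17)
Op 7: BEGIN: in_txn=True, pending={}
Op 8: UPDATE a=6 (pending; pending now {a=6})
Op 9: UPDATE a=5 (pending; pending now {a=5})
Op 10: ROLLBACK: discarded pending ['a']; in_txn=False
ROLLBACK at op 10 discards: ['a']

Answer: a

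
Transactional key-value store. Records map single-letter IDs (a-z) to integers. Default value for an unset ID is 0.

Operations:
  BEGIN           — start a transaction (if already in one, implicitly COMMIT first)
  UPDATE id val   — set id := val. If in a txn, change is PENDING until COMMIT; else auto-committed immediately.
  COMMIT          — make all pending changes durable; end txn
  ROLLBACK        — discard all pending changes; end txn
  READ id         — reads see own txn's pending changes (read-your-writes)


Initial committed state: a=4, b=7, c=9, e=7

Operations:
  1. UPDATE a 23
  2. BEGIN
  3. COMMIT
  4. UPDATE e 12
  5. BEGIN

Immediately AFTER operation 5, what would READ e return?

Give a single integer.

Initial committed: {a=4, b=7, c=9, e=7}
Op 1: UPDATE a=23 (auto-commit; committed a=23)
Op 2: BEGIN: in_txn=True, pending={}
Op 3: COMMIT: merged [] into committed; committed now {a=23, b=7, c=9, e=7}
Op 4: UPDATE e=12 (auto-commit; committed e=12)
Op 5: BEGIN: in_txn=True, pending={}
After op 5: visible(e) = 12 (pending={}, committed={a=23, b=7, c=9, e=12})

Answer: 12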